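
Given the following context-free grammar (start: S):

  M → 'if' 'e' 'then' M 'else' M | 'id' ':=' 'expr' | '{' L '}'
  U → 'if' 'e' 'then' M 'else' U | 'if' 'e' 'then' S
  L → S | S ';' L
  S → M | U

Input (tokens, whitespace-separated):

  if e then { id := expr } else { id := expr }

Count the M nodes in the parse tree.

5

[S [M if e then [M { [L [S [M id := expr]]] }] else [M { [L [S [M id := expr]]] }]]]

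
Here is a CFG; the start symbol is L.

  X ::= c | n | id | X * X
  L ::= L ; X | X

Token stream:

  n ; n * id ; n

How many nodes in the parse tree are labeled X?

[L [L [L [X n]] ; [X [X n] * [X id]]] ; [X n]]

5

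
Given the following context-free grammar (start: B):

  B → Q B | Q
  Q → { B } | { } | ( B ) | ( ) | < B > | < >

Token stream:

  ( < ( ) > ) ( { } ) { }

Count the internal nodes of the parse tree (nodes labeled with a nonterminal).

12

[B [Q ( [B [Q < [B [Q ( )]] >]] )] [B [Q ( [B [Q { }]] )] [B [Q { }]]]]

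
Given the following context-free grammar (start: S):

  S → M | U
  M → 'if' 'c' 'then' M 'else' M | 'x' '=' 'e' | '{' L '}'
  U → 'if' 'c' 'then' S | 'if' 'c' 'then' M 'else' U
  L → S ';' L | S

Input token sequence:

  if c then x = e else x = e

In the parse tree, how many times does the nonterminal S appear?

[S [M if c then [M x = e] else [M x = e]]]

1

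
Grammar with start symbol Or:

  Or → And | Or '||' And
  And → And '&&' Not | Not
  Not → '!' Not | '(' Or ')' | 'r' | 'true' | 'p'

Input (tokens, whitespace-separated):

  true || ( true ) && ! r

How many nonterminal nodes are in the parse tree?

12

[Or [Or [And [Not true]]] || [And [And [Not ( [Or [And [Not true]]] )]] && [Not ! [Not r]]]]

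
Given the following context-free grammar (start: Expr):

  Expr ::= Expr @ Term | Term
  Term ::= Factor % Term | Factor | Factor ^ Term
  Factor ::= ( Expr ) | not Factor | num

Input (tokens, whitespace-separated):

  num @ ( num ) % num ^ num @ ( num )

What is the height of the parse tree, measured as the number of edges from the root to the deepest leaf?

7

[Expr [Expr [Expr [Term [Factor num]]] @ [Term [Factor ( [Expr [Term [Factor num]]] )] % [Term [Factor num] ^ [Term [Factor num]]]]] @ [Term [Factor ( [Expr [Term [Factor num]]] )]]]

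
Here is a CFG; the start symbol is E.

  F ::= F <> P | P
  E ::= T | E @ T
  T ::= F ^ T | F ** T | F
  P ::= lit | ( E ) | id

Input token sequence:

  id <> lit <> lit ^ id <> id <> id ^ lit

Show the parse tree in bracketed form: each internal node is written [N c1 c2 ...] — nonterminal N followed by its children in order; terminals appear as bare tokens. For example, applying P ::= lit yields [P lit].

[E [T [F [F [F [P id]] <> [P lit]] <> [P lit]] ^ [T [F [F [F [P id]] <> [P id]] <> [P id]] ^ [T [F [P lit]]]]]]

E
T
F ^ T
F <> P ^ T
F <> P <> P ^ T
P <> P <> P ^ T
id <> P <> P ^ T
id <> lit <> P ^ T
id <> lit <> lit ^ T
id <> lit <> lit ^ F ^ T
id <> lit <> lit ^ F <> P ^ T
id <> lit <> lit ^ F <> P <> P ^ T
id <> lit <> lit ^ P <> P <> P ^ T
id <> lit <> lit ^ id <> P <> P ^ T
id <> lit <> lit ^ id <> id <> P ^ T
id <> lit <> lit ^ id <> id <> id ^ T
id <> lit <> lit ^ id <> id <> id ^ F
id <> lit <> lit ^ id <> id <> id ^ P
id <> lit <> lit ^ id <> id <> id ^ lit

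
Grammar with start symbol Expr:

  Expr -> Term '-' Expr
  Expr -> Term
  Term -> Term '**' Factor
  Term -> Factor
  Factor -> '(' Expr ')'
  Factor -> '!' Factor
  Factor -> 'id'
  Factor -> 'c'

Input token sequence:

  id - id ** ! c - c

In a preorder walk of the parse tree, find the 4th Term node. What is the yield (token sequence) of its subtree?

[Expr [Term [Factor id]] - [Expr [Term [Term [Factor id]] ** [Factor ! [Factor c]]] - [Expr [Term [Factor c]]]]]

c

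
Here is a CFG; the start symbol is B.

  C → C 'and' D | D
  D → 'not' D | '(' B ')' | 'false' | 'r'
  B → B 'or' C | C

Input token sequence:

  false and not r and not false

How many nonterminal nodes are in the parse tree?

[B [C [C [C [D false]] and [D not [D r]]] and [D not [D false]]]]

9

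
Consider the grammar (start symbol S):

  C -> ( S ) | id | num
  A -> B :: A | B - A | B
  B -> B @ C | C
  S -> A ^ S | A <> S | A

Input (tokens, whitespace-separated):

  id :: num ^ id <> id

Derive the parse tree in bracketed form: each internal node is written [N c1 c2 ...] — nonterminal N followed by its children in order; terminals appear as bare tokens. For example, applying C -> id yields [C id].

[S [A [B [C id]] :: [A [B [C num]]]] ^ [S [A [B [C id]]] <> [S [A [B [C id]]]]]]

S
A ^ S
B :: A ^ S
C :: A ^ S
id :: A ^ S
id :: B ^ S
id :: C ^ S
id :: num ^ S
id :: num ^ A <> S
id :: num ^ B <> S
id :: num ^ C <> S
id :: num ^ id <> S
id :: num ^ id <> A
id :: num ^ id <> B
id :: num ^ id <> C
id :: num ^ id <> id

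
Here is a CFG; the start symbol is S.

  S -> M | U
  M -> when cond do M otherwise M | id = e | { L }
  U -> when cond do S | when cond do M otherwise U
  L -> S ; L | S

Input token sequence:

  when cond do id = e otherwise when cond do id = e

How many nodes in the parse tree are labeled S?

[S [U when cond do [M id = e] otherwise [U when cond do [S [M id = e]]]]]

2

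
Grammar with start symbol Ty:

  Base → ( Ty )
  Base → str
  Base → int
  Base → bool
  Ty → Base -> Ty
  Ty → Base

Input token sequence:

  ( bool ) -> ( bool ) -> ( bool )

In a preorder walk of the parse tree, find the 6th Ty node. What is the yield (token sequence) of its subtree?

bool

[Ty [Base ( [Ty [Base bool]] )] -> [Ty [Base ( [Ty [Base bool]] )] -> [Ty [Base ( [Ty [Base bool]] )]]]]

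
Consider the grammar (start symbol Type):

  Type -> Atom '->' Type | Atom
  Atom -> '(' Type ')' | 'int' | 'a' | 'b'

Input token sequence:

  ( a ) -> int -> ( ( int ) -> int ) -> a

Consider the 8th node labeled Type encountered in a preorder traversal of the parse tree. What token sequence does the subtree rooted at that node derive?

[Type [Atom ( [Type [Atom a]] )] -> [Type [Atom int] -> [Type [Atom ( [Type [Atom ( [Type [Atom int]] )] -> [Type [Atom int]]] )] -> [Type [Atom a]]]]]

a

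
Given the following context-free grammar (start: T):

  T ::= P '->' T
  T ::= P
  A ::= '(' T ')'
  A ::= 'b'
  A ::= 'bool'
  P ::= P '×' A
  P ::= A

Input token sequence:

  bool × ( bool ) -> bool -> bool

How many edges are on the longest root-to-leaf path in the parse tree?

6

[T [P [P [A bool]] × [A ( [T [P [A bool]]] )]] -> [T [P [A bool]] -> [T [P [A bool]]]]]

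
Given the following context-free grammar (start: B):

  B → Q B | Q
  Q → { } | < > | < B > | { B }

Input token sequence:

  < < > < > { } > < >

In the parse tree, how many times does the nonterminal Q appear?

5

[B [Q < [B [Q < >] [B [Q < >] [B [Q { }]]]] >] [B [Q < >]]]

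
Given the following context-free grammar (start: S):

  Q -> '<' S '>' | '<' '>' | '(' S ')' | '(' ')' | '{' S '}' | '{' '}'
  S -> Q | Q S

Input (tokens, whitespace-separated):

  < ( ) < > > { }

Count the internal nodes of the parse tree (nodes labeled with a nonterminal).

8

[S [Q < [S [Q ( )] [S [Q < >]]] >] [S [Q { }]]]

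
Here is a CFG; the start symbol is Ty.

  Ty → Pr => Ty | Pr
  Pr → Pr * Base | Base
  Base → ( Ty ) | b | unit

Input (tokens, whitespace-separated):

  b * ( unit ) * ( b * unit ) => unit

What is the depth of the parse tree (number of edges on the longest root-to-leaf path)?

7

[Ty [Pr [Pr [Pr [Base b]] * [Base ( [Ty [Pr [Base unit]]] )]] * [Base ( [Ty [Pr [Pr [Base b]] * [Base unit]]] )]] => [Ty [Pr [Base unit]]]]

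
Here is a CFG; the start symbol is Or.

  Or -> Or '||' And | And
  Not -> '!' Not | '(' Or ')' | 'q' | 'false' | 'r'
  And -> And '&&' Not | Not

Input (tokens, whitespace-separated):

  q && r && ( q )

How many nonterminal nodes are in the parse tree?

[Or [And [And [And [Not q]] && [Not r]] && [Not ( [Or [And [Not q]]] )]]]

10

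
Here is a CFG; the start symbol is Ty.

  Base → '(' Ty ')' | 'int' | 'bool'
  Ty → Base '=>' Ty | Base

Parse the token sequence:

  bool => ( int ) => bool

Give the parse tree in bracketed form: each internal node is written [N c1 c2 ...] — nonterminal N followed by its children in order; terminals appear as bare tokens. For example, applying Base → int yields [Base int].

Ty
Base => Ty
bool => Ty
bool => Base => Ty
bool => ( Ty ) => Ty
bool => ( Base ) => Ty
bool => ( int ) => Ty
bool => ( int ) => Base
bool => ( int ) => bool

[Ty [Base bool] => [Ty [Base ( [Ty [Base int]] )] => [Ty [Base bool]]]]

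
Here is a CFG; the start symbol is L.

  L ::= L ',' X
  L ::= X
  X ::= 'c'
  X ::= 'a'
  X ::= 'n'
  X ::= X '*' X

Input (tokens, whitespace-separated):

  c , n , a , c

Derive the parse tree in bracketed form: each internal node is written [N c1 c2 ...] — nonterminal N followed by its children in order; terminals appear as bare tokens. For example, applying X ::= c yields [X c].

[L [L [L [L [X c]] , [X n]] , [X a]] , [X c]]

L
L , X
L , X , X
L , X , X , X
X , X , X , X
c , X , X , X
c , n , X , X
c , n , a , X
c , n , a , c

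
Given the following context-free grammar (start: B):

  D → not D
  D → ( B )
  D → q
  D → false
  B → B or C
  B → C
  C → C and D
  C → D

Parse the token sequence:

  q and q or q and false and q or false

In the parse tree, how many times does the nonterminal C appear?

6

[B [B [B [C [C [D q]] and [D q]]] or [C [C [C [D q]] and [D false]] and [D q]]] or [C [D false]]]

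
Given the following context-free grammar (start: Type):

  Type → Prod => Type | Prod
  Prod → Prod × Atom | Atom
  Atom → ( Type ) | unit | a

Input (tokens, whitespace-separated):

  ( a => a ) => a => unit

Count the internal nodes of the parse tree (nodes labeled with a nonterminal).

15

[Type [Prod [Atom ( [Type [Prod [Atom a]] => [Type [Prod [Atom a]]]] )]] => [Type [Prod [Atom a]] => [Type [Prod [Atom unit]]]]]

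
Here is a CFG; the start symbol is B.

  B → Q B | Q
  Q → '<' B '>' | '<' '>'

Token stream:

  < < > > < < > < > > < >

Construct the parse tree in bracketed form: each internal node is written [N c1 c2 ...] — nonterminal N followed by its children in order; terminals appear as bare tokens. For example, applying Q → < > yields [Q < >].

B
Q B
< B > B
< Q > B
< < > > B
< < > > Q B
< < > > < B > B
< < > > < Q B > B
< < > > < < > B > B
< < > > < < > Q > B
< < > > < < > < > > B
< < > > < < > < > > Q
< < > > < < > < > > < >

[B [Q < [B [Q < >]] >] [B [Q < [B [Q < >] [B [Q < >]]] >] [B [Q < >]]]]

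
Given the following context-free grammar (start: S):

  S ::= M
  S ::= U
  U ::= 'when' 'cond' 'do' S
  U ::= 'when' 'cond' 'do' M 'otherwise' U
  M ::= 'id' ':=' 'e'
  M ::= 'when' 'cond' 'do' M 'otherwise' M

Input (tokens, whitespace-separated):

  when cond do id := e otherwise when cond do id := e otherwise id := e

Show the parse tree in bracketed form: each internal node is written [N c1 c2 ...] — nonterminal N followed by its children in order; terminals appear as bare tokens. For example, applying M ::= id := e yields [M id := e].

[S [M when cond do [M id := e] otherwise [M when cond do [M id := e] otherwise [M id := e]]]]

S
M
when cond do M otherwise M
when cond do id := e otherwise M
when cond do id := e otherwise when cond do M otherwise M
when cond do id := e otherwise when cond do id := e otherwise M
when cond do id := e otherwise when cond do id := e otherwise id := e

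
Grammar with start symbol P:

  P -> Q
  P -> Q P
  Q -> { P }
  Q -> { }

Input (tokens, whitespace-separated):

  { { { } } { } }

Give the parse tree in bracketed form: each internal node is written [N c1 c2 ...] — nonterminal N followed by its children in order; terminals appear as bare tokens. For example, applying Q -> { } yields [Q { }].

P
Q
{ P }
{ Q P }
{ { P } P }
{ { Q } P }
{ { { } } P }
{ { { } } Q }
{ { { } } { } }

[P [Q { [P [Q { [P [Q { }]] }] [P [Q { }]]] }]]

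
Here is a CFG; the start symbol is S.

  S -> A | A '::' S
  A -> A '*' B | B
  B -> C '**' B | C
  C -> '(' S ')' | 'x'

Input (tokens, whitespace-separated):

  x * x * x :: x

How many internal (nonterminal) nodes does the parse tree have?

[S [A [A [A [B [C x]]] * [B [C x]]] * [B [C x]]] :: [S [A [B [C x]]]]]

14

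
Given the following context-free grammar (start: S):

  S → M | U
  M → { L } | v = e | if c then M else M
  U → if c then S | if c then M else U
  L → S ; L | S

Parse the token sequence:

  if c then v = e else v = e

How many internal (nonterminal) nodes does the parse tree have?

[S [M if c then [M v = e] else [M v = e]]]

4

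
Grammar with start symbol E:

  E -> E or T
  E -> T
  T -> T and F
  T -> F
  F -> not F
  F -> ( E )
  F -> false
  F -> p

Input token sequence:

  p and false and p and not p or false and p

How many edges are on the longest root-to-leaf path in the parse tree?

7

[E [E [T [T [T [T [F p]] and [F false]] and [F p]] and [F not [F p]]]] or [T [T [F false]] and [F p]]]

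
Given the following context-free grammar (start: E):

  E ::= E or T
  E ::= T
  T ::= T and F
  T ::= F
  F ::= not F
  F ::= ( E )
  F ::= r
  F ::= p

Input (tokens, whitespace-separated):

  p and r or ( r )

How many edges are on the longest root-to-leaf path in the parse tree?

6

[E [E [T [T [F p]] and [F r]]] or [T [F ( [E [T [F r]]] )]]]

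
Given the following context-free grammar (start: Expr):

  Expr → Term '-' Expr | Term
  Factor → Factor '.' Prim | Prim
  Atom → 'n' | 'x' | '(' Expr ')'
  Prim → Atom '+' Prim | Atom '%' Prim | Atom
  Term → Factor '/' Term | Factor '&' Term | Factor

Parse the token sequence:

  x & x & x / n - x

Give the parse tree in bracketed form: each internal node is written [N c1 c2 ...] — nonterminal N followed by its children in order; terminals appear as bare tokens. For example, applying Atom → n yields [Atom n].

Expr
Term - Expr
Factor & Term - Expr
Prim & Term - Expr
Atom & Term - Expr
x & Term - Expr
x & Factor & Term - Expr
x & Prim & Term - Expr
x & Atom & Term - Expr
x & x & Term - Expr
x & x & Factor / Term - Expr
x & x & Prim / Term - Expr
x & x & Atom / Term - Expr
x & x & x / Term - Expr
x & x & x / Factor - Expr
x & x & x / Prim - Expr
x & x & x / Atom - Expr
x & x & x / n - Expr
x & x & x / n - Term
x & x & x / n - Factor
x & x & x / n - Prim
x & x & x / n - Atom
x & x & x / n - x

[Expr [Term [Factor [Prim [Atom x]]] & [Term [Factor [Prim [Atom x]]] & [Term [Factor [Prim [Atom x]]] / [Term [Factor [Prim [Atom n]]]]]]] - [Expr [Term [Factor [Prim [Atom x]]]]]]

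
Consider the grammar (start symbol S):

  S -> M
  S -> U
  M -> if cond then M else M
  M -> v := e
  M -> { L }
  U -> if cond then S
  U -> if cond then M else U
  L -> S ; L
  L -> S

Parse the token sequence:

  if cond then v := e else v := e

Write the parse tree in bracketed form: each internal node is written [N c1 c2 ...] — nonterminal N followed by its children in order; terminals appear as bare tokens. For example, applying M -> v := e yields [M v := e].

S
M
if cond then M else M
if cond then v := e else M
if cond then v := e else v := e

[S [M if cond then [M v := e] else [M v := e]]]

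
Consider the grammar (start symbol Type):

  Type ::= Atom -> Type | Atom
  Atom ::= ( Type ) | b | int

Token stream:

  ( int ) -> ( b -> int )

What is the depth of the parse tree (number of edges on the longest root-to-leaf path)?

[Type [Atom ( [Type [Atom int]] )] -> [Type [Atom ( [Type [Atom b] -> [Type [Atom int]]] )]]]

6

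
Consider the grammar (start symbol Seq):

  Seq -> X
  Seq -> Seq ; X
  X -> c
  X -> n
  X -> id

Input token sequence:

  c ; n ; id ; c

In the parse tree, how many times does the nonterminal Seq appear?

[Seq [Seq [Seq [Seq [X c]] ; [X n]] ; [X id]] ; [X c]]

4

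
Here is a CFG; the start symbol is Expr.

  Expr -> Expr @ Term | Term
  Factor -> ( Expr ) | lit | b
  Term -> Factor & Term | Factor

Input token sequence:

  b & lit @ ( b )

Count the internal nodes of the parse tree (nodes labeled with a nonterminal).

11

[Expr [Expr [Term [Factor b] & [Term [Factor lit]]]] @ [Term [Factor ( [Expr [Term [Factor b]]] )]]]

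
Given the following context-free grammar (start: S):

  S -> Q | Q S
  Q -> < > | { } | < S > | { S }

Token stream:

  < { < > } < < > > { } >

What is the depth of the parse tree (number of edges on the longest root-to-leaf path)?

[S [Q < [S [Q { [S [Q < >]] }] [S [Q < [S [Q < >]] >] [S [Q { }]]]] >]]

7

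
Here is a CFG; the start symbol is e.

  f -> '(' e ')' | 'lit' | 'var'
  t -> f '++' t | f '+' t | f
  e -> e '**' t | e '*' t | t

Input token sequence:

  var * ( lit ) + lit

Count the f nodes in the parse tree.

[e [e [t [f var]]] * [t [f ( [e [t [f lit]]] )] + [t [f lit]]]]

4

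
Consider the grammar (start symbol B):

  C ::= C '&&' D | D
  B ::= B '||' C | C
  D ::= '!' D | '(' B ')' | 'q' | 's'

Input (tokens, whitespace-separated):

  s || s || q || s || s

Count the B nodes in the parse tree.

5

[B [B [B [B [B [C [D s]]] || [C [D s]]] || [C [D q]]] || [C [D s]]] || [C [D s]]]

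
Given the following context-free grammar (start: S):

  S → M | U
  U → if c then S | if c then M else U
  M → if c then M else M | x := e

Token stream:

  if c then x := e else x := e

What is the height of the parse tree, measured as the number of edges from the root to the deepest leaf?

3

[S [M if c then [M x := e] else [M x := e]]]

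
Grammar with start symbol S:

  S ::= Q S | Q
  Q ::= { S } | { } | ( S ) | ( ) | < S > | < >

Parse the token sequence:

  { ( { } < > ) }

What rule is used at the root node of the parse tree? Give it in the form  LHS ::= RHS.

S ::= Q

[S [Q { [S [Q ( [S [Q { }] [S [Q < >]]] )]] }]]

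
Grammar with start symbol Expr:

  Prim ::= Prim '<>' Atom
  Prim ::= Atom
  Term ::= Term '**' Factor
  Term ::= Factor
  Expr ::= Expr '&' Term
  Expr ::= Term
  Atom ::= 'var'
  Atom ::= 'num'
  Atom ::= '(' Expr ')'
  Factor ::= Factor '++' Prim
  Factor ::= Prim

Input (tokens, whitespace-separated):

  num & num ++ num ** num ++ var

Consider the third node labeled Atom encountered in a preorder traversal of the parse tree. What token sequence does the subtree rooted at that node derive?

num

[Expr [Expr [Term [Factor [Prim [Atom num]]]]] & [Term [Term [Factor [Factor [Prim [Atom num]]] ++ [Prim [Atom num]]]] ** [Factor [Factor [Prim [Atom num]]] ++ [Prim [Atom var]]]]]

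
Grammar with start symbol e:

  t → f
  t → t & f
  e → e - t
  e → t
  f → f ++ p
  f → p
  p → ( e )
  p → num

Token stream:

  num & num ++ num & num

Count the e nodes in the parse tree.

[e [t [t [t [f [p num]]] & [f [f [p num]] ++ [p num]]] & [f [p num]]]]

1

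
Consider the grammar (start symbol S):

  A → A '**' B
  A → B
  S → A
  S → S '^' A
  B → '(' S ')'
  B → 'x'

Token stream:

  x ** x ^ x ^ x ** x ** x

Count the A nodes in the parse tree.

6

[S [S [S [A [A [B x]] ** [B x]]] ^ [A [B x]]] ^ [A [A [A [B x]] ** [B x]] ** [B x]]]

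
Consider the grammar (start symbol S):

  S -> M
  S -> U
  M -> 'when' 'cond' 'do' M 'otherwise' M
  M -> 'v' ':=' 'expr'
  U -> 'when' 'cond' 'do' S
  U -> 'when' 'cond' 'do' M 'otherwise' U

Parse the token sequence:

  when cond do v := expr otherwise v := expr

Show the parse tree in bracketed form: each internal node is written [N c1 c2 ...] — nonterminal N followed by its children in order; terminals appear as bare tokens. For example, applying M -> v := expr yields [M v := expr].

[S [M when cond do [M v := expr] otherwise [M v := expr]]]

S
M
when cond do M otherwise M
when cond do v := expr otherwise M
when cond do v := expr otherwise v := expr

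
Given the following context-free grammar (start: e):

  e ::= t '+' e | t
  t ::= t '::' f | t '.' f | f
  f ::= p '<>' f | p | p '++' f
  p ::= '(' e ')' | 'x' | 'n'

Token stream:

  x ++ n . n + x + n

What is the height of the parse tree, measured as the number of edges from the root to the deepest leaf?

6

[e [t [t [f [p x] ++ [f [p n]]]] . [f [p n]]] + [e [t [f [p x]]] + [e [t [f [p n]]]]]]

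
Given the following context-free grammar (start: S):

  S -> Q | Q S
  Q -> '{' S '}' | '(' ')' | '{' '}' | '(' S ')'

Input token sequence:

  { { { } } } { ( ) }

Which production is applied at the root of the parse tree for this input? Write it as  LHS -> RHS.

[S [Q { [S [Q { [S [Q { }]] }]] }] [S [Q { [S [Q ( )]] }]]]

S -> Q S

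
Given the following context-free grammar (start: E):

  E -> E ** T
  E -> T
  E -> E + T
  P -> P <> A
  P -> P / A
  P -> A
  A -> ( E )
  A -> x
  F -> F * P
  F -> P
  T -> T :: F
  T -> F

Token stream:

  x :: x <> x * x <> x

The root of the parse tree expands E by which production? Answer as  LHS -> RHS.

[E [T [T [F [P [A x]]]] :: [F [F [P [P [A x]] <> [A x]]] * [P [P [A x]] <> [A x]]]]]

E -> T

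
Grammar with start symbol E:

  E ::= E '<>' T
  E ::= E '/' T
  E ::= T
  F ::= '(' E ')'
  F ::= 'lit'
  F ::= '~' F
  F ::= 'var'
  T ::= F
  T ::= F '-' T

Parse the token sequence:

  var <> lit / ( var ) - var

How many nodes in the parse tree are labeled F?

[E [E [E [T [F var]]] <> [T [F lit]]] / [T [F ( [E [T [F var]]] )] - [T [F var]]]]

5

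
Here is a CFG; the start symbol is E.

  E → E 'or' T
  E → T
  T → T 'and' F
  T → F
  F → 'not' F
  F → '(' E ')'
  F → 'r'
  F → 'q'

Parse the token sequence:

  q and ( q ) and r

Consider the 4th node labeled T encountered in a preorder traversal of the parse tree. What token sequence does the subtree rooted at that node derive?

[E [T [T [T [F q]] and [F ( [E [T [F q]]] )]] and [F r]]]

q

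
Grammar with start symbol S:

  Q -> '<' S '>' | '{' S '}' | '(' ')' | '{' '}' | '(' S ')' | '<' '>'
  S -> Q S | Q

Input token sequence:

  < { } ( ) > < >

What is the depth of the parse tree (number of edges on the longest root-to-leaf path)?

5

[S [Q < [S [Q { }] [S [Q ( )]]] >] [S [Q < >]]]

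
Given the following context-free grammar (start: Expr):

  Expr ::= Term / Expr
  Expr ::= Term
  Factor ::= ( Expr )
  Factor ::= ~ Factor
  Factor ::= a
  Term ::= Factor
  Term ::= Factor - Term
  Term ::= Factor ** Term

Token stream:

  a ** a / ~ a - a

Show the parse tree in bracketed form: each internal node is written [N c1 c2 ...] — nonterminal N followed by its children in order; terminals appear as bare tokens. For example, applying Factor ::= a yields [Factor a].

Expr
Term / Expr
Factor ** Term / Expr
a ** Term / Expr
a ** Factor / Expr
a ** a / Expr
a ** a / Term
a ** a / Factor - Term
a ** a / ~ Factor - Term
a ** a / ~ a - Term
a ** a / ~ a - Factor
a ** a / ~ a - a

[Expr [Term [Factor a] ** [Term [Factor a]]] / [Expr [Term [Factor ~ [Factor a]] - [Term [Factor a]]]]]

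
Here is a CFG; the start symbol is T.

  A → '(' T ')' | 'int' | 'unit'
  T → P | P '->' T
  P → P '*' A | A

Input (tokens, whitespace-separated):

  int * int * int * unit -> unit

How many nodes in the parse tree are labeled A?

[T [P [P [P [P [A int]] * [A int]] * [A int]] * [A unit]] -> [T [P [A unit]]]]

5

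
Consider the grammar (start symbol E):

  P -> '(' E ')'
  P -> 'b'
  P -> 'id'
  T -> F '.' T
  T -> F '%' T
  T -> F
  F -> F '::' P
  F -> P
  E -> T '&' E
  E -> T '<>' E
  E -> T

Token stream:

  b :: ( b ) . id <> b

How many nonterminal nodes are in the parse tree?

[E [T [F [F [P b]] :: [P ( [E [T [F [P b]]]] )]] . [T [F [P id]]]] <> [E [T [F [P b]]]]]

17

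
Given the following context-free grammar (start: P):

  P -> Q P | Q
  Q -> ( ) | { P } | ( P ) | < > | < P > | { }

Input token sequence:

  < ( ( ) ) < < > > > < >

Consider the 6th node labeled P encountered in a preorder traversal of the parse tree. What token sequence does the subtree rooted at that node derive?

< >

[P [Q < [P [Q ( [P [Q ( )]] )] [P [Q < [P [Q < >]] >]]] >] [P [Q < >]]]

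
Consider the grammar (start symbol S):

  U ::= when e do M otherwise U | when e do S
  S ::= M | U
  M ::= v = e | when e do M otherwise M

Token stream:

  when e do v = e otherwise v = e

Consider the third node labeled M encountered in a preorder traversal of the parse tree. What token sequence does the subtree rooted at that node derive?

v = e

[S [M when e do [M v = e] otherwise [M v = e]]]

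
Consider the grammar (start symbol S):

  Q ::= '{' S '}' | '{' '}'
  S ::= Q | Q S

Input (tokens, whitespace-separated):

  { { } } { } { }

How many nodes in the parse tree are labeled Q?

[S [Q { [S [Q { }]] }] [S [Q { }] [S [Q { }]]]]

4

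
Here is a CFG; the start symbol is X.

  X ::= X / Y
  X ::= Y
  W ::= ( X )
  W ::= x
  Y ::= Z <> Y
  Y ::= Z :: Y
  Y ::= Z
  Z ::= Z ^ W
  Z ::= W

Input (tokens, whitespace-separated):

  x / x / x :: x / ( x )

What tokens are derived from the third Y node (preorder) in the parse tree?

x :: x

[X [X [X [X [Y [Z [W x]]]] / [Y [Z [W x]]]] / [Y [Z [W x]] :: [Y [Z [W x]]]]] / [Y [Z [W ( [X [Y [Z [W x]]]] )]]]]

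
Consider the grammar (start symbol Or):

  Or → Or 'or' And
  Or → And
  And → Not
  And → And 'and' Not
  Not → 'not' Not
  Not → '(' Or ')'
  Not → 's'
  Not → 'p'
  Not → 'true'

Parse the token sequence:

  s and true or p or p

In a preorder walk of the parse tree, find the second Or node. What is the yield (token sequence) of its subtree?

s and true or p

[Or [Or [Or [And [And [Not s]] and [Not true]]] or [And [Not p]]] or [And [Not p]]]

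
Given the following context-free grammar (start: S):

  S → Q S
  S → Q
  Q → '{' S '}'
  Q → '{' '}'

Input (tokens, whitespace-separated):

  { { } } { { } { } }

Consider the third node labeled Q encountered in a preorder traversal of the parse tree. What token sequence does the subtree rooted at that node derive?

{ { } { } }

[S [Q { [S [Q { }]] }] [S [Q { [S [Q { }] [S [Q { }]]] }]]]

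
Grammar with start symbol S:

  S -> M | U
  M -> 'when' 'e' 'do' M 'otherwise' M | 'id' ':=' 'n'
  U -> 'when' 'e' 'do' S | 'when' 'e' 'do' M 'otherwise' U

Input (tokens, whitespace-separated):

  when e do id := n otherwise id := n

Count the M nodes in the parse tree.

3

[S [M when e do [M id := n] otherwise [M id := n]]]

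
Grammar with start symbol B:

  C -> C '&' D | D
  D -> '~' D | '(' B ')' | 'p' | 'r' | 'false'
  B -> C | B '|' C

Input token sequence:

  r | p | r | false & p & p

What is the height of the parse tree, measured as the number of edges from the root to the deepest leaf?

[B [B [B [B [C [D r]]] | [C [D p]]] | [C [D r]]] | [C [C [C [D false]] & [D p]] & [D p]]]

6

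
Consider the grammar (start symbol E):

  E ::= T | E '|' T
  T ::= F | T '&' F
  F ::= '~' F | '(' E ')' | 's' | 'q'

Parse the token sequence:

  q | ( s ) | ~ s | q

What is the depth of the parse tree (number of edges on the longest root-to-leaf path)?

[E [E [E [E [T [F q]]] | [T [F ( [E [T [F s]]] )]]] | [T [F ~ [F s]]]] | [T [F q]]]

8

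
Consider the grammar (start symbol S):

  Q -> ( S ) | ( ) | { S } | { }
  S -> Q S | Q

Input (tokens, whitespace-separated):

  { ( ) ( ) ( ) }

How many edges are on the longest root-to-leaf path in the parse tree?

[S [Q { [S [Q ( )] [S [Q ( )] [S [Q ( )]]]] }]]

6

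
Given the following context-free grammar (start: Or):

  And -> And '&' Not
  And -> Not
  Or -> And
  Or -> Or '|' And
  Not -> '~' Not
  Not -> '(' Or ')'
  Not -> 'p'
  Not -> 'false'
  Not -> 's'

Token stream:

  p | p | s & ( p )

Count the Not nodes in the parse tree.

[Or [Or [Or [And [Not p]]] | [And [Not p]]] | [And [And [Not s]] & [Not ( [Or [And [Not p]]] )]]]

5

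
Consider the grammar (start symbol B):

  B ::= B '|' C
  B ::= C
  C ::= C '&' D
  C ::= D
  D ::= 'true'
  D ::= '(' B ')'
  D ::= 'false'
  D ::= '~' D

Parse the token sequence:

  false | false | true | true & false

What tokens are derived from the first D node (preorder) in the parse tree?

false

[B [B [B [B [C [D false]]] | [C [D false]]] | [C [D true]]] | [C [C [D true]] & [D false]]]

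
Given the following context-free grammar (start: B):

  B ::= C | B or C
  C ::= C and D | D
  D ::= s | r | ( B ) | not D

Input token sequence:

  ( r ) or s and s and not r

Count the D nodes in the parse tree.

[B [B [C [D ( [B [C [D r]]] )]]] or [C [C [C [D s]] and [D s]] and [D not [D r]]]]

6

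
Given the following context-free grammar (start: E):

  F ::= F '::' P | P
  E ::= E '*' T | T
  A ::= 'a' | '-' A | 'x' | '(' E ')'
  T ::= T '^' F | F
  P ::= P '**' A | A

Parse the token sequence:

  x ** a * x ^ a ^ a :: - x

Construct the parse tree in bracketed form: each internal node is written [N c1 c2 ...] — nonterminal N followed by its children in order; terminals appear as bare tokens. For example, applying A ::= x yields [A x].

[E [E [T [F [P [P [A x]] ** [A a]]]]] * [T [T [T [F [P [A x]]]] ^ [F [P [A a]]]] ^ [F [F [P [A a]]] :: [P [A - [A x]]]]]]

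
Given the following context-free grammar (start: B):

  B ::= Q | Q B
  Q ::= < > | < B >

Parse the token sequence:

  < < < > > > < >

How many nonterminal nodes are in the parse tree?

[B [Q < [B [Q < [B [Q < >]] >]] >] [B [Q < >]]]

8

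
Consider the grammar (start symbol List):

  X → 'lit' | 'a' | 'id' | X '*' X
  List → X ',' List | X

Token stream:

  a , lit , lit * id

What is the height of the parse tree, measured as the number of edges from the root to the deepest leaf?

[List [X a] , [List [X lit] , [List [X [X lit] * [X id]]]]]

5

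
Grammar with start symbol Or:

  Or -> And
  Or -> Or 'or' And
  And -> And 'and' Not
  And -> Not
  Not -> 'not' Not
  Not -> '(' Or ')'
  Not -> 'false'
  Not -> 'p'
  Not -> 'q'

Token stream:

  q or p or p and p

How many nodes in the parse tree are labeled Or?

3

[Or [Or [Or [And [Not q]]] or [And [Not p]]] or [And [And [Not p]] and [Not p]]]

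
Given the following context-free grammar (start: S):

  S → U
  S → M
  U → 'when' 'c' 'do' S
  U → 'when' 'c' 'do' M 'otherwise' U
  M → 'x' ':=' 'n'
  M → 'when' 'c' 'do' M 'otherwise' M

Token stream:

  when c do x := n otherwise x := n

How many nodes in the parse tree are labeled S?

1

[S [M when c do [M x := n] otherwise [M x := n]]]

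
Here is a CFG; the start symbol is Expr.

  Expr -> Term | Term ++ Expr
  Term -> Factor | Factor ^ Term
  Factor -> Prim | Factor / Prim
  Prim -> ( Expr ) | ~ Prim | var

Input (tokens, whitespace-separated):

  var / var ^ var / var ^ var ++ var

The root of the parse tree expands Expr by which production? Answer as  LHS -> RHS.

Expr -> Term ++ Expr

[Expr [Term [Factor [Factor [Prim var]] / [Prim var]] ^ [Term [Factor [Factor [Prim var]] / [Prim var]] ^ [Term [Factor [Prim var]]]]] ++ [Expr [Term [Factor [Prim var]]]]]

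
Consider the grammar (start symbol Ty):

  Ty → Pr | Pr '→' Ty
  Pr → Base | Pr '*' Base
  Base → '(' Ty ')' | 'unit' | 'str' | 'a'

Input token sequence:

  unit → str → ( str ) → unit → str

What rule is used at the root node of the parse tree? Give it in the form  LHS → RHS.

Ty → Pr '→' Ty

[Ty [Pr [Base unit]] → [Ty [Pr [Base str]] → [Ty [Pr [Base ( [Ty [Pr [Base str]]] )]] → [Ty [Pr [Base unit]] → [Ty [Pr [Base str]]]]]]]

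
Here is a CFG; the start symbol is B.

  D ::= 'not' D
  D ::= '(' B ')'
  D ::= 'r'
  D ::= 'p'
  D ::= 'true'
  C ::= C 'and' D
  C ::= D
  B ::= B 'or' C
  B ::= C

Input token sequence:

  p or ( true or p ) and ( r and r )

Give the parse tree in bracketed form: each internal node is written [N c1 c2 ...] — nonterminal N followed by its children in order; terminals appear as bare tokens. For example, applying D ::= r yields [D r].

B
B or C
C or C
D or C
p or C
p or C and D
p or D and D
p or ( B ) and D
p or ( B or C ) and D
p or ( C or C ) and D
p or ( D or C ) and D
p or ( true or C ) and D
p or ( true or D ) and D
p or ( true or p ) and D
p or ( true or p ) and ( B )
p or ( true or p ) and ( C )
p or ( true or p ) and ( C and D )
p or ( true or p ) and ( D and D )
p or ( true or p ) and ( r and D )
p or ( true or p ) and ( r and r )

[B [B [C [D p]]] or [C [C [D ( [B [B [C [D true]]] or [C [D p]]] )]] and [D ( [B [C [C [D r]] and [D r]]] )]]]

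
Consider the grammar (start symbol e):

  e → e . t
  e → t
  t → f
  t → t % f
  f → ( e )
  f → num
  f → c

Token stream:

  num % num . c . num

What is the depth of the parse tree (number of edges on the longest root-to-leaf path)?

6

[e [e [e [t [t [f num]] % [f num]]] . [t [f c]]] . [t [f num]]]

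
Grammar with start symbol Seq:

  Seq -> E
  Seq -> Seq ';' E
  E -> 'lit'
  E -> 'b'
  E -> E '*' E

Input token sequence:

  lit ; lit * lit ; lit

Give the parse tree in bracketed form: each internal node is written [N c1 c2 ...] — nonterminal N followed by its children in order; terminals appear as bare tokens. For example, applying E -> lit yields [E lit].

Seq
Seq ; E
Seq ; E ; E
E ; E ; E
lit ; E ; E
lit ; E * E ; E
lit ; lit * E ; E
lit ; lit * lit ; E
lit ; lit * lit ; lit

[Seq [Seq [Seq [E lit]] ; [E [E lit] * [E lit]]] ; [E lit]]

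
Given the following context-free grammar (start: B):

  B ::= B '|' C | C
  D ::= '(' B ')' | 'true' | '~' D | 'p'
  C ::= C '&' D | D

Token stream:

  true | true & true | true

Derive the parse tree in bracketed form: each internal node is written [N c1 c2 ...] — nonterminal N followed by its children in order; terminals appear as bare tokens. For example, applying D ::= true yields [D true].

B
B | C
B | C | C
C | C | C
D | C | C
true | C | C
true | C & D | C
true | D & D | C
true | true & D | C
true | true & true | C
true | true & true | D
true | true & true | true

[B [B [B [C [D true]]] | [C [C [D true]] & [D true]]] | [C [D true]]]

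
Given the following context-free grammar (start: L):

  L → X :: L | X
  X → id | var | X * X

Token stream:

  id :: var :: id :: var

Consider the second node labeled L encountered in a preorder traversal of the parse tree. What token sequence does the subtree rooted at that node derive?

[L [X id] :: [L [X var] :: [L [X id] :: [L [X var]]]]]

var :: id :: var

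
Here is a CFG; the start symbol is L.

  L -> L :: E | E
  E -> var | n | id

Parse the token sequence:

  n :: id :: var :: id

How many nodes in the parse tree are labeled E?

[L [L [L [L [E n]] :: [E id]] :: [E var]] :: [E id]]

4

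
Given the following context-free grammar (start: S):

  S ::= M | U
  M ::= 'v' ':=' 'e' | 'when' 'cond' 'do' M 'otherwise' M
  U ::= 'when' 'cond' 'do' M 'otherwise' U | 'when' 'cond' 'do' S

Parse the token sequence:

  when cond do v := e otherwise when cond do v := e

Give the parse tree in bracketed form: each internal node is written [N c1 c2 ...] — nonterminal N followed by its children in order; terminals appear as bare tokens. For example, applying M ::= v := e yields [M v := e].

S
U
when cond do M otherwise U
when cond do v := e otherwise U
when cond do v := e otherwise when cond do S
when cond do v := e otherwise when cond do M
when cond do v := e otherwise when cond do v := e

[S [U when cond do [M v := e] otherwise [U when cond do [S [M v := e]]]]]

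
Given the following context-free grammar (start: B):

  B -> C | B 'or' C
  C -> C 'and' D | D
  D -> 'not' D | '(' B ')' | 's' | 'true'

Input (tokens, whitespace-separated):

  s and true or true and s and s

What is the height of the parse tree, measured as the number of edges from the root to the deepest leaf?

5

[B [B [C [C [D s]] and [D true]]] or [C [C [C [D true]] and [D s]] and [D s]]]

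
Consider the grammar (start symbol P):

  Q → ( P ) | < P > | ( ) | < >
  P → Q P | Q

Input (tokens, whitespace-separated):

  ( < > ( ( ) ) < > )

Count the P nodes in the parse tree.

5

[P [Q ( [P [Q < >] [P [Q ( [P [Q ( )]] )] [P [Q < >]]]] )]]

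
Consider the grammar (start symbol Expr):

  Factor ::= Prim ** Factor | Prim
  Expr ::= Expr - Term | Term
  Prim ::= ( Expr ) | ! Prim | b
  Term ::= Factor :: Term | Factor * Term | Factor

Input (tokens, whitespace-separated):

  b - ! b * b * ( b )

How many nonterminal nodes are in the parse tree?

[Expr [Expr [Term [Factor [Prim b]]]] - [Term [Factor [Prim ! [Prim b]]] * [Term [Factor [Prim b]] * [Term [Factor [Prim ( [Expr [Term [Factor [Prim b]]]] )]]]]]]

19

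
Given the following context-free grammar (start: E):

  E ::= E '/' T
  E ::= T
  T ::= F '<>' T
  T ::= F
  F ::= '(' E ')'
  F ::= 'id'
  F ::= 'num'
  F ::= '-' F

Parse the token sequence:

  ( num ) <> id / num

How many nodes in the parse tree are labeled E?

[E [E [T [F ( [E [T [F num]]] )] <> [T [F id]]]] / [T [F num]]]

3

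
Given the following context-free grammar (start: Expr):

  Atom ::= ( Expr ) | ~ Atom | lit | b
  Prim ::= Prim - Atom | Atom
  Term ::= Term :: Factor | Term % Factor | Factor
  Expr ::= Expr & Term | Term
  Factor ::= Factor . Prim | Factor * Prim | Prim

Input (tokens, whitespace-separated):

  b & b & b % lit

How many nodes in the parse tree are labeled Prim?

4

[Expr [Expr [Expr [Term [Factor [Prim [Atom b]]]]] & [Term [Factor [Prim [Atom b]]]]] & [Term [Term [Factor [Prim [Atom b]]]] % [Factor [Prim [Atom lit]]]]]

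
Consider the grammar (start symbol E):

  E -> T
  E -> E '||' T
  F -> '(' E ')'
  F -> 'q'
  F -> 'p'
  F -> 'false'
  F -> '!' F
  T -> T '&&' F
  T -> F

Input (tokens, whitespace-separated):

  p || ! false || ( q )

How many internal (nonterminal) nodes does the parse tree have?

[E [E [E [T [F p]]] || [T [F ! [F false]]]] || [T [F ( [E [T [F q]]] )]]]

13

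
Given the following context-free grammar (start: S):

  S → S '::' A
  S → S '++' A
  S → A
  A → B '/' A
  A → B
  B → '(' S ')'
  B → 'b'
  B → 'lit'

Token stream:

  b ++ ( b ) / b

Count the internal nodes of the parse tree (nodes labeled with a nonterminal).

11

[S [S [A [B b]]] ++ [A [B ( [S [A [B b]]] )] / [A [B b]]]]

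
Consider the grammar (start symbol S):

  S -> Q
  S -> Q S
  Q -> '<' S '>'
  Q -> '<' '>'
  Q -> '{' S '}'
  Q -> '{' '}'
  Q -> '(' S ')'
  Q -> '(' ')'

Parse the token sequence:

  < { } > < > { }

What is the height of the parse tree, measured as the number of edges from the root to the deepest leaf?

4

[S [Q < [S [Q { }]] >] [S [Q < >] [S [Q { }]]]]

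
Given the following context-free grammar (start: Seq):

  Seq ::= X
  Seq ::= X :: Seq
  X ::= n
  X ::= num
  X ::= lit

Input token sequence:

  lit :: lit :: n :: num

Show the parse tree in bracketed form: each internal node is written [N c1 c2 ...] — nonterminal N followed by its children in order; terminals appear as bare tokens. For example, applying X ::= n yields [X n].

[Seq [X lit] :: [Seq [X lit] :: [Seq [X n] :: [Seq [X num]]]]]

Seq
X :: Seq
lit :: Seq
lit :: X :: Seq
lit :: lit :: Seq
lit :: lit :: X :: Seq
lit :: lit :: n :: Seq
lit :: lit :: n :: X
lit :: lit :: n :: num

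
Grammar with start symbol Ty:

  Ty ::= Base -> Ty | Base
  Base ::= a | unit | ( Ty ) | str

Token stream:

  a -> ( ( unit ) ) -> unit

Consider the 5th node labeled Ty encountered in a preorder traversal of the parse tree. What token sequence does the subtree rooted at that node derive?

[Ty [Base a] -> [Ty [Base ( [Ty [Base ( [Ty [Base unit]] )]] )] -> [Ty [Base unit]]]]

unit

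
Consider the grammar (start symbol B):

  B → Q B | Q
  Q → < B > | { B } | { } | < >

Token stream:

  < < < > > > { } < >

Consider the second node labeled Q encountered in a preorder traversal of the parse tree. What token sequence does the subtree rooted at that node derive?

< < > >

[B [Q < [B [Q < [B [Q < >]] >]] >] [B [Q { }] [B [Q < >]]]]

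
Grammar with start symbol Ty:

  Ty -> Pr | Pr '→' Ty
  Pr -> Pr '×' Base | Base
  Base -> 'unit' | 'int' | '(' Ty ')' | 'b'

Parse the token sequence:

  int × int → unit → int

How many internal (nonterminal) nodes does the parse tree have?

11

[Ty [Pr [Pr [Base int]] × [Base int]] → [Ty [Pr [Base unit]] → [Ty [Pr [Base int]]]]]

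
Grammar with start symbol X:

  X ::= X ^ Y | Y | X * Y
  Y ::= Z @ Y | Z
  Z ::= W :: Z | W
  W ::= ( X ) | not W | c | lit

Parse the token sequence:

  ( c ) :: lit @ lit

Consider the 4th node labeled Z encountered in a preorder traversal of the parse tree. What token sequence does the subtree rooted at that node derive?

lit

[X [Y [Z [W ( [X [Y [Z [W c]]]] )] :: [Z [W lit]]] @ [Y [Z [W lit]]]]]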